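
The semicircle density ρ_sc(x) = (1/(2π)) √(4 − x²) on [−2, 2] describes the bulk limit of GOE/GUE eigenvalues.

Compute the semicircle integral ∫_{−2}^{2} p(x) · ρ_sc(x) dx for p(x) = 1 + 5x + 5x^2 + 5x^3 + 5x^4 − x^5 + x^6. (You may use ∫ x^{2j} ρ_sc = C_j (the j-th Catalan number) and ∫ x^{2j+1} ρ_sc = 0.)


Write p(x) = Σ a_i x^i, split into monomials and integrate each against ρ_sc separately.
Using ∫ x^{2j} ρ_sc = C_j = (1/(j+1)) C(2j, j) (Catalan numbers) and ∫ x^{2j+1} ρ_sc = 0 (odd monomials vanish by symmetry):
  i = 0 (even): a_0 · C_{0} = 1 · 1 = 1
  i = 1 (odd): ∫ x^1 ρ_sc = 0 (vanishes)
  i = 2 (even): a_2 · C_{1} = 5 · 1 = 5
  i = 3 (odd): ∫ x^3 ρ_sc = 0 (vanishes)
  i = 4 (even): a_4 · C_{2} = 5 · 2 = 10
  i = 5 (odd): ∫ x^5 ρ_sc = 0 (vanishes)
  i = 6 (even): a_6 · C_{3} = 1 · 5 = 5

Summing the contributions: ∫_{−2}^{2} p(x) ρ_sc(x) dx = 1 + 5 + 10 + 5 = 21.


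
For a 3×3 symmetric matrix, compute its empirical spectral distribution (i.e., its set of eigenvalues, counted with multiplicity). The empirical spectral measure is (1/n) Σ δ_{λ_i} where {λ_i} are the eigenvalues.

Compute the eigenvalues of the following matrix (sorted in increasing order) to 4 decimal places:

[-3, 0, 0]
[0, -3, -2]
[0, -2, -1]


Since M is real symmetric, all three eigenvalues are real; they are the roots of det(λI − M) = λ³ − (tr M) λ² + s λ − det M, where s is the sum of the principal 2×2 minors.
tr M = -3 + (-3) + (-1) = -7.
s = ((-3)·(-3) − 0²) + ((-3)·(-1) − 0²) + ((-3)·(-1) − (-2)²) = 9 + 3 + (-1) = 11.
det M (expand along row 1) = (-3)·(-1) − 0·0 + 0·0 = 3.
Characteristic polynomial: λ³ + 7λ² + 11λ − 3 = 0.
Substitute λ = y + (tr M)/3 = y − 2.333333 to remove the quadratic term: y³ + p·y + q = 0 with p = s − (tr M)²/3 = -5.333333 and q = −2(tr M)³/27 + (tr M)·s/3 − det M = -3.259259.
Three real roots ⇒ use the trigonometric (Viète) form: r = 2√(−p/3) = 2.666667, φ = arccos(3q/(p·r)) = arccos(0.687500) = 0.812756 rad.
y_k = r·cos(φ/3 − 2πk/3) for k = 0, 1, 2 gives y = 2.569401, -0.666667, -1.902735.
λ_k = y_k − 2.333333 gives λ = 0.2361, -3.0000, -4.2361 (check: the sum is -7.0000 = tr M).

Eigenvalues sorted in increasing order: [-4.2361, -3.0000, 0.2361].


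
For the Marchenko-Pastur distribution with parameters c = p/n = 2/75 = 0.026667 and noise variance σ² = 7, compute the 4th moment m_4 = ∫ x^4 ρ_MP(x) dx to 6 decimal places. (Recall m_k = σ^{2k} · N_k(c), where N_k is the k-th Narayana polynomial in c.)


E[X⁴] = σ⁸ (1 + 6c + 6c² + c³) (fourth MP moment). With σ² = 7 (so σ⁸ = 2401) and c = 2/75 = 0.026667: E[X⁴] = 2401 · (1 + 6·0.026667 + 6·(0.026667)² + (0.026667)³) = 2401 · 1.164286.

So E[X^4] = 2795.449797.


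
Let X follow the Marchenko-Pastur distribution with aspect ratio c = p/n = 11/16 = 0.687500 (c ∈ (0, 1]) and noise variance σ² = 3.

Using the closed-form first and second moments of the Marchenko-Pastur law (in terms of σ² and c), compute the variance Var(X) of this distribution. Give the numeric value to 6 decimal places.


Recall the MP moments m_1 = E[X] = σ² and m_2 = E[X²] = σ⁴ (1 + c).
m_1 = E[X] = σ² = 3, so m_1² = 9.
m_2 = E[X²] = σ⁴ (1 + c) = 9 · (1 + 0.687500) = 9 · 1.687500 = 15.187500.
(Note m_2 − m_1² simplifies to c · σ⁴ = 0.687500 · 9.)

Var(X) = m_2 − m_1² = 15.187500 − 9 = 6.187500.


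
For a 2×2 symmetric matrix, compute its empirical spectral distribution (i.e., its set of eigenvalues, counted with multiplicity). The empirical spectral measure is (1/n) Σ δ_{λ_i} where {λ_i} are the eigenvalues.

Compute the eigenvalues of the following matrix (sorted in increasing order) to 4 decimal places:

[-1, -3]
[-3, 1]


Since M is real symmetric, both eigenvalues are real; they are the roots of det(λI − M) = λ² − (tr M) λ + det M.
tr M = -1 + 1 = 0.
det M = (-1)·1 − (-3)² = -1 − 9 = -10.
Characteristic polynomial: λ² − 10 = 0.
Discriminant Δ = (tr M)² − 4·det M = 0 − (-40) = 40; √Δ = 6.324555.
λ = (tr M ± √Δ)/2 = (0 ± 6.324555)/2, giving (tr M − √Δ)/2 = -3.1623 and (tr M + √Δ)/2 = 3.1623.

Eigenvalues sorted in increasing order: [-3.1623, 3.1623].


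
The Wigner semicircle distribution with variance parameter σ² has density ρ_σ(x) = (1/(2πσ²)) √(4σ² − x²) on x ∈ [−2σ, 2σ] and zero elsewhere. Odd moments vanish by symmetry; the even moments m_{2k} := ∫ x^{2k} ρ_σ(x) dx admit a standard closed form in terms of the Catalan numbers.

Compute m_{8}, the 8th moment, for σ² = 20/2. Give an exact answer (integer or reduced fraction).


By the scaled semicircle moment identity, m_{2k} = σ^{2k} · C_k with k = 4.
C_4 = (1/(k+1)) · C(2k, k) = (1/5) · C(8, 4) = (1/5) · 70 = 14.
σ^{2k} = (σ²)^k = (20/2)^4 = 10000.

Therefore m_{8} = σ^{8} · C_4 = 10000 · 14 = 140000.


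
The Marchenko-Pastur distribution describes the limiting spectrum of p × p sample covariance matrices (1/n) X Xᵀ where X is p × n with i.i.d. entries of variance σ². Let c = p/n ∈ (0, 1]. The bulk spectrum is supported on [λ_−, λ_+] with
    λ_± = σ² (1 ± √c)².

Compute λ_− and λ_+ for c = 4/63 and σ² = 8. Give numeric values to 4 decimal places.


c = 4/63 = 0.063492; √c = 0.251976.
λ_− = σ² (1 − √c)² = 8 · (1 − 0.251976)² = 8 · (0.748024)² = 4.476315.
λ_+ = σ² (1 + √c)² = 8 · (1 + 0.251976)² = 8 · (1.251976)² = 12.539558.

Rounded to 4 decimal places: λ_− ≈ 4.4763, λ_+ ≈ 12.5396.


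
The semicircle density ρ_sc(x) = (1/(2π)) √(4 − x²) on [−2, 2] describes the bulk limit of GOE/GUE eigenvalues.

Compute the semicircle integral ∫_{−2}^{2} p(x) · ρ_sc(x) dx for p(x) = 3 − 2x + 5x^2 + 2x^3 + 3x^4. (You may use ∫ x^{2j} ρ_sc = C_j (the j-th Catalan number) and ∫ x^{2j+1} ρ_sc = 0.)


Write p(x) = Σ a_i x^i, split into monomials and integrate each against ρ_sc separately.
Using ∫ x^{2j} ρ_sc = C_j = (1/(j+1)) C(2j, j) (Catalan numbers) and ∫ x^{2j+1} ρ_sc = 0 (odd monomials vanish by symmetry):
  i = 0 (even): a_0 · C_{0} = 3 · 1 = 3
  i = 1 (odd): ∫ x^1 ρ_sc = 0 (vanishes)
  i = 2 (even): a_2 · C_{1} = 5 · 1 = 5
  i = 3 (odd): ∫ x^3 ρ_sc = 0 (vanishes)
  i = 4 (even): a_4 · C_{2} = 3 · 2 = 6

Summing the contributions: ∫_{−2}^{2} p(x) ρ_sc(x) dx = 3 + 5 + 6 = 14.


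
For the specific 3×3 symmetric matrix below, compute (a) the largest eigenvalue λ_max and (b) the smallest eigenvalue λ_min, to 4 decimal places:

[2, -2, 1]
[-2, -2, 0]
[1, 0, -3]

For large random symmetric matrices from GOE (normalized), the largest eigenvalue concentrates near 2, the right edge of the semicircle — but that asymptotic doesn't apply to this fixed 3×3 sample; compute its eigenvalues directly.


Since M is real symmetric, all three eigenvalues are real; they are the roots of det(λI − M) = λ³ − (tr M) λ² + s λ − det M, where s is the sum of the principal 2×2 minors.
tr M = 2 + (-2) + (-3) = -3.
s = (2·(-2) − (-2)²) + (2·(-3) − 1²) + ((-2)·(-3) − 0²) = -8 + (-7) + 6 = -9.
det M (expand along row 1) = 2·6 − (-2)·6 + 1·2 = 26.
Characteristic polynomial: λ³ + 3λ² − 9λ − 26 = 0.
Substitute λ = y + (tr M)/3 = y − 1.000000 to remove the quadratic term: y³ + p·y + q = 0 with p = s − (tr M)²/3 = -12.000000 and q = −2(tr M)³/27 + (tr M)·s/3 − det M = -15.000000.
Three real roots ⇒ use the trigonometric (Viète) form: r = 2√(−p/3) = 4.000000, φ = arccos(3q/(p·r)) = arccos(0.937500) = 0.355421 rad.
y_k = r·cos(φ/3 − 2πk/3) for k = 0, 1, 2 gives y = 3.971961, -1.576535, -2.395426.
λ_k = y_k − 1.000000 gives λ = 2.9720, -2.5765, -3.3954 (check: the sum is -3.0000 = tr M).

Hence λ_max = 2.9720 and λ_min = -3.3954.


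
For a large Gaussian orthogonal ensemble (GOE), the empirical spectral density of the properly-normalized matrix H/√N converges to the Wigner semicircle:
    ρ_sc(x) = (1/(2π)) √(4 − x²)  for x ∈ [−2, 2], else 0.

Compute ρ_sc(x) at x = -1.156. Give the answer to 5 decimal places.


ρ_sc(x) = (1/(2π)) √(4 − x²). With x = -1.156:
  4 − x² = 4 − (-1.156)² = 4 − 1.336336 = 2.663664.
  √(4 − x²) = 1.632074.
  1/(2π) = 0.159155.
  ρ_sc(-1.156) = 0.159155 · 1.632074 = 0.259753.

Rounded to 5 decimal places: ρ_sc(-1.156) ≈ 0.25975.


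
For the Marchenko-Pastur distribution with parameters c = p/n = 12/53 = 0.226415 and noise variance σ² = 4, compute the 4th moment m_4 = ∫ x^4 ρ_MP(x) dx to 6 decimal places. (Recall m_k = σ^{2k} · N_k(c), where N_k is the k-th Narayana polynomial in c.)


E[X⁴] = σ⁸ (1 + 6c + 6c² + c³) (fourth MP moment). With σ² = 4 (so σ⁸ = 256) and c = 12/53 = 0.226415: E[X⁴] = 256 · (1 + 6·0.226415 + 6·(0.226415)² + (0.226415)³) = 256 · 2.677680.

So E[X^4] = 685.486140.


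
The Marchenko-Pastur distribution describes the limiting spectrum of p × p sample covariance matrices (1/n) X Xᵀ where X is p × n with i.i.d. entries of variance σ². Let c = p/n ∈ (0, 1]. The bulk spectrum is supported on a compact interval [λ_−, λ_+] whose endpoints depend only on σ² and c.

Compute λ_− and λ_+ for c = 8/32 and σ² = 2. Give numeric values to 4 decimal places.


c = 8/32 = 0.250000; √c = 0.500000.
λ_− = σ² (1 − √c)² = 2 · (1 − 0.500000)² = 2 · (0.500000)² = 0.500000.
λ_+ = σ² (1 + √c)² = 2 · (1 + 0.500000)² = 2 · (1.500000)² = 4.500000.

Rounded to 4 decimal places: λ_− ≈ 0.5000, λ_+ ≈ 4.5000.


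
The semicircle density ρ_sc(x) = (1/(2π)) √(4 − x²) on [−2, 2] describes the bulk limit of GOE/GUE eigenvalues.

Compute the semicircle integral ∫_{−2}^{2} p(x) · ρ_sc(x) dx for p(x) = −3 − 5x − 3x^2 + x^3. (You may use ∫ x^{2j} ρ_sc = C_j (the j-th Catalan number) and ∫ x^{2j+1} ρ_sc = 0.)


Write p(x) = Σ a_i x^i, split into monomials and integrate each against ρ_sc separately.
Using ∫ x^{2j} ρ_sc = C_j = (1/(j+1)) C(2j, j) (Catalan numbers) and ∫ x^{2j+1} ρ_sc = 0 (odd monomials vanish by symmetry):
  i = 0 (even): a_0 · C_{0} = -3 · 1 = -3
  i = 1 (odd): ∫ x^1 ρ_sc = 0 (vanishes)
  i = 2 (even): a_2 · C_{1} = -3 · 1 = -3
  i = 3 (odd): ∫ x^3 ρ_sc = 0 (vanishes)

Summing the contributions: ∫_{−2}^{2} p(x) ρ_sc(x) dx = (-3) + (-3) = -6.


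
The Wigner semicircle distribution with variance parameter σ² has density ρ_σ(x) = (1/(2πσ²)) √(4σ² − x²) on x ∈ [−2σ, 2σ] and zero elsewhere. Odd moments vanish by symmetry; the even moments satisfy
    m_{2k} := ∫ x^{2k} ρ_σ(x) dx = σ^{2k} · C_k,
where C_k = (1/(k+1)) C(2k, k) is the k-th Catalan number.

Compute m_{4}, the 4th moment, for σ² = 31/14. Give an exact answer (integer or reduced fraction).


By the scaled semicircle moment identity, m_{2k} = σ^{2k} · C_k with k = 2.
C_2 = (1/(k+1)) · C(2k, k) = (1/3) · C(4, 2) = (1/3) · 6 = 2.
σ^{2k} = (σ²)^k = (31/14)^2 = 961/196.

Therefore m_{4} = σ^{4} · C_2 = (961/196) · 2 = 961/98.


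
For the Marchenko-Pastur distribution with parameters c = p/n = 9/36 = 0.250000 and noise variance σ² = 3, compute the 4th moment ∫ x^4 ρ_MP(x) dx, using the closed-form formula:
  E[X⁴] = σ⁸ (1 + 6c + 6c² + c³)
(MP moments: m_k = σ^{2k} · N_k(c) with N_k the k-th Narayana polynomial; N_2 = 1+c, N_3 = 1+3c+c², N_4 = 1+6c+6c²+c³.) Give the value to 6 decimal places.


E[X⁴] = σ⁸ (1 + 6c + 6c² + c³) (fourth MP moment). With σ² = 3 (so σ⁸ = 81) and c = 9/36 = 0.250000: E[X⁴] = 81 · (1 + 6·0.250000 + 6·(0.250000)² + (0.250000)³) = 81 · 2.890625.

So E[X^4] = 234.140625.


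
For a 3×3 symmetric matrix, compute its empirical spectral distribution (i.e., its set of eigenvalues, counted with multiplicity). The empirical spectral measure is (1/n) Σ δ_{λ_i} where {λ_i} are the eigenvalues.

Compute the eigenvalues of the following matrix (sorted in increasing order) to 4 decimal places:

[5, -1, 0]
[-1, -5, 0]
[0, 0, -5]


Since M is real symmetric, all three eigenvalues are real; they are the roots of det(λI − M) = λ³ − (tr M) λ² + s λ − det M, where s is the sum of the principal 2×2 minors.
tr M = 5 + (-5) + (-5) = -5.
s = (5·(-5) − (-1)²) + (5·(-5) − 0²) + ((-5)·(-5) − 0²) = -26 + (-25) + 25 = -26.
det M (expand along row 1) = 5·25 − (-1)·5 + 0·0 = 130.
Characteristic polynomial: λ³ + 5λ² − 26λ − 130 = 0.
Substitute λ = y + (tr M)/3 = y − 1.666667 to remove the quadratic term: y³ + p·y + q = 0 with p = s − (tr M)²/3 = -34.333333 and q = −2(tr M)³/27 + (tr M)·s/3 − det M = -77.407407.
Three real roots ⇒ use the trigonometric (Viète) form: r = 2√(−p/3) = 6.765928, φ = arccos(3q/(p·r)) = arccos(0.999679) = 0.025349 rad.
y_k = r·cos(φ/3 − 2πk/3) for k = 0, 1, 2 gives y = 6.765686, -3.333333, -3.432353.
λ_k = y_k − 1.666667 gives λ = 5.0990, -5.0000, -5.0990 (check: the sum is -5.0000 = tr M).

Eigenvalues sorted in increasing order: [-5.0990, -5.0000, 5.0990].


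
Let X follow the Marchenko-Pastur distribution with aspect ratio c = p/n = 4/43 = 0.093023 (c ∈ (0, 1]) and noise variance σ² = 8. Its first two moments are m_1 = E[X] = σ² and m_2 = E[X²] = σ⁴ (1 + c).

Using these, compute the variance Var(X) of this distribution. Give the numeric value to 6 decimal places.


m_1 = E[X] = σ² = 8, so m_1² = 64.
m_2 = E[X²] = σ⁴ (1 + c) = 64 · (1 + 0.093023) = 64 · 1.093023 = 69.953488.
(Note m_2 − m_1² simplifies to c · σ⁴ = 0.093023 · 64.)

Var(X) = m_2 − m_1² = 69.953488 − 64 = 5.953488.


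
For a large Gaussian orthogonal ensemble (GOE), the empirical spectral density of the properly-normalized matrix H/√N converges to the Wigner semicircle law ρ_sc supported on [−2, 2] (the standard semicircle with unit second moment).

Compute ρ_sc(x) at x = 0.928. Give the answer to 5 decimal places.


ρ_sc(x) = (1/(2π)) √(4 − x²). With x = 0.928:
  4 − x² = 4 − (0.928)² = 4 − 0.861184 = 3.138816.
  √(4 − x²) = 1.771670.
  1/(2π) = 0.159155.
  ρ_sc(0.928) = 0.159155 · 1.771670 = 0.281970.

Rounded to 5 decimal places: ρ_sc(0.928) ≈ 0.28197.


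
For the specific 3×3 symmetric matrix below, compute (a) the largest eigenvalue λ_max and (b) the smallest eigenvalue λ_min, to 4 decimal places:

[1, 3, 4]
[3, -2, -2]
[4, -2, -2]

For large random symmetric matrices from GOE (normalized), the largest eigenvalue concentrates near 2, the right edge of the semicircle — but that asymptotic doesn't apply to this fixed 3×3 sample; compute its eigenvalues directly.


Since M is real symmetric, all three eigenvalues are real; they are the roots of det(λI − M) = λ³ − (tr M) λ² + s λ − det M, where s is the sum of the principal 2×2 minors.
tr M = 1 + (-2) + (-2) = -3.
s = (1·(-2) − 3²) + (1·(-2) − 4²) + ((-2)·(-2) − (-2)²) = -11 + (-18) + 0 = -29.
det M (expand along row 1) = 1·0 − 3·2 + 4·2 = 2.
Characteristic polynomial: λ³ + 3λ² − 29λ − 2 = 0.
Substitute λ = y + (tr M)/3 = y − 1.000000 to remove the quadratic term: y³ + p·y + q = 0 with p = s − (tr M)²/3 = -32.000000 and q = −2(tr M)³/27 + (tr M)·s/3 − det M = 29.000000.
Three real roots ⇒ use the trigonometric (Viète) form: r = 2√(−p/3) = 6.531973, φ = arccos(3q/(p·r)) = arccos(-0.416222) = 2.000083 rad.
y_k = r·cos(φ/3 − 2πk/3) for k = 0, 1, 2 gives y = 5.133283, 0.931509, -6.064792.
λ_k = y_k − 1.000000 gives λ = 4.1333, -0.0685, -7.0648 (check: the sum is -3.0000 = tr M).

Hence λ_max = 4.1333 and λ_min = -7.0648.


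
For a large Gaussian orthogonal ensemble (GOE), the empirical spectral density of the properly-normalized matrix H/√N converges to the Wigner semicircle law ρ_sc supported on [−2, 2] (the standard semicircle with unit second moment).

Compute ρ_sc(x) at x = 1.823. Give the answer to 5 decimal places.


ρ_sc(x) = (1/(2π)) √(4 − x²). With x = 1.823:
  4 − x² = 4 − (1.823)² = 4 − 3.323329 = 0.676671.
  √(4 − x²) = 0.822600.
  1/(2π) = 0.159155.
  ρ_sc(1.823) = 0.159155 · 0.822600 = 0.130921.

Rounded to 5 decimal places: ρ_sc(1.823) ≈ 0.13092.


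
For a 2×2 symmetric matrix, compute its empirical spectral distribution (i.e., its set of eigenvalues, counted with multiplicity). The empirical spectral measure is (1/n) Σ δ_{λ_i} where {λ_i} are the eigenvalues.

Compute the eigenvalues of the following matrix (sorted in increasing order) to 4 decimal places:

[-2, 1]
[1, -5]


Since M is real symmetric, both eigenvalues are real; they are the roots of det(λI − M) = λ² − (tr M) λ + det M.
tr M = -2 + (-5) = -7.
det M = (-2)·(-5) − 1² = 10 − 1 = 9.
Characteristic polynomial: λ² + 7λ + 9 = 0.
Discriminant Δ = (tr M)² − 4·det M = 49 − 36 = 13; √Δ = 3.605551.
λ = (tr M ± √Δ)/2 = (-7 ± 3.605551)/2, giving (tr M − √Δ)/2 = -5.3028 and (tr M + √Δ)/2 = -1.6972.

Eigenvalues sorted in increasing order: [-5.3028, -1.6972].


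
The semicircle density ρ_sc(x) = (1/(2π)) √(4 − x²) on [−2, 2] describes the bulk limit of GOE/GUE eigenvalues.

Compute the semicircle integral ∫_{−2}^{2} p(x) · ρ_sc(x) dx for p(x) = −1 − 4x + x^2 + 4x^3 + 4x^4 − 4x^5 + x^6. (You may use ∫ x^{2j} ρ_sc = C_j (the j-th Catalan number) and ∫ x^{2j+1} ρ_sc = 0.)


Write p(x) = Σ a_i x^i, split into monomials and integrate each against ρ_sc separately.
Using ∫ x^{2j} ρ_sc = C_j = (1/(j+1)) C(2j, j) (Catalan numbers) and ∫ x^{2j+1} ρ_sc = 0 (odd monomials vanish by symmetry):
  i = 0 (even): a_0 · C_{0} = -1 · 1 = -1
  i = 1 (odd): ∫ x^1 ρ_sc = 0 (vanishes)
  i = 2 (even): a_2 · C_{1} = 1 · 1 = 1
  i = 3 (odd): ∫ x^3 ρ_sc = 0 (vanishes)
  i = 4 (even): a_4 · C_{2} = 4 · 2 = 8
  i = 5 (odd): ∫ x^5 ρ_sc = 0 (vanishes)
  i = 6 (even): a_6 · C_{3} = 1 · 5 = 5

Summing the contributions: ∫_{−2}^{2} p(x) ρ_sc(x) dx = (-1) + 1 + 8 + 5 = 13.


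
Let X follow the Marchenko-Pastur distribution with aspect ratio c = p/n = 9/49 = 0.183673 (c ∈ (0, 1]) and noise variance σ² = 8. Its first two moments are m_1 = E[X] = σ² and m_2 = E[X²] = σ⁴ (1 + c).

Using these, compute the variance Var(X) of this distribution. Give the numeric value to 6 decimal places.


m_1 = E[X] = σ² = 8, so m_1² = 64.
m_2 = E[X²] = σ⁴ (1 + c) = 64 · (1 + 0.183673) = 64 · 1.183673 = 75.755102.
(Note m_2 − m_1² simplifies to c · σ⁴ = 0.183673 · 64.)

Var(X) = m_2 − m_1² = 75.755102 − 64 = 11.755102.


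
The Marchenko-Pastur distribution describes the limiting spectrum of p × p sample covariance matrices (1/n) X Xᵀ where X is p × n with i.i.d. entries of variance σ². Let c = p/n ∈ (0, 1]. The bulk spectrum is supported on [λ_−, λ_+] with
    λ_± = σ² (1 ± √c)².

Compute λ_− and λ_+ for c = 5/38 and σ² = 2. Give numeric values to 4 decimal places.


c = 5/38 = 0.131579; √c = 0.362738.
λ_− = σ² (1 − √c)² = 2 · (1 − 0.362738)² = 2 · (0.637262)² = 0.812205.
λ_+ = σ² (1 + √c)² = 2 · (1 + 0.362738)² = 2 · (1.362738)² = 3.714110.

Rounded to 4 decimal places: λ_− ≈ 0.8122, λ_+ ≈ 3.7141.


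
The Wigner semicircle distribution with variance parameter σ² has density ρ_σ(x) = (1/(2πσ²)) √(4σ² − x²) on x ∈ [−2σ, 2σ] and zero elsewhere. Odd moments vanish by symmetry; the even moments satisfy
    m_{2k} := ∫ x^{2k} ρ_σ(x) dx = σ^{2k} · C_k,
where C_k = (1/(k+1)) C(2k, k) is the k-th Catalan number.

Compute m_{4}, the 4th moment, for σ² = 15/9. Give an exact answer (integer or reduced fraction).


By the scaled semicircle moment identity, m_{2k} = σ^{2k} · C_k with k = 2.
C_2 = (1/(k+1)) · C(2k, k) = (1/3) · C(4, 2) = (1/3) · 6 = 2.
σ^{2k} = (σ²)^k = (15/9)^2 = 25/9.

Therefore m_{4} = σ^{4} · C_2 = (25/9) · 2 = 50/9.


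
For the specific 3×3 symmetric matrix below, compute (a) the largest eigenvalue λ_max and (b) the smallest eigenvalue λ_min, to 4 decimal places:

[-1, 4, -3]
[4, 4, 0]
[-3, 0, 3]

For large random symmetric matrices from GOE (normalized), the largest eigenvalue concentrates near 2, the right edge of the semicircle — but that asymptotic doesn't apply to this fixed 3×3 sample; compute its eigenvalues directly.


Since M is real symmetric, all three eigenvalues are real; they are the roots of det(λI − M) = λ³ − (tr M) λ² + s λ − det M, where s is the sum of the principal 2×2 minors.
tr M = -1 + 4 + 3 = 6.
s = ((-1)·4 − 4²) + ((-1)·3 − (-3)²) + (4·3 − 0²) = -20 + (-12) + 12 = -20.
det M (expand along row 1) = (-1)·12 − 4·12 + (-3)·12 = -96.
Characteristic polynomial: λ³ − 6λ² − 20λ + 96 = 0.
Substitute λ = y + (tr M)/3 = y + 2.000000 to remove the quadratic term: y³ + p·y + q = 0 with p = s − (tr M)²/3 = -32.000000 and q = −2(tr M)³/27 + (tr M)·s/3 − det M = 40.000000.
Three real roots ⇒ use the trigonometric (Viète) form: r = 2√(−p/3) = 6.531973, φ = arccos(3q/(p·r)) = arccos(-0.574099) = 2.182300 rad.
y_k = r·cos(φ/3 − 2πk/3) for k = 0, 1, 2 gives y = 4.878623, 1.322241, -6.200864.
λ_k = y_k + 2.000000 gives λ = 6.8786, 3.3222, -4.2009 (check: the sum is 6.0000 = tr M).

Hence λ_max = 6.8786 and λ_min = -4.2009.


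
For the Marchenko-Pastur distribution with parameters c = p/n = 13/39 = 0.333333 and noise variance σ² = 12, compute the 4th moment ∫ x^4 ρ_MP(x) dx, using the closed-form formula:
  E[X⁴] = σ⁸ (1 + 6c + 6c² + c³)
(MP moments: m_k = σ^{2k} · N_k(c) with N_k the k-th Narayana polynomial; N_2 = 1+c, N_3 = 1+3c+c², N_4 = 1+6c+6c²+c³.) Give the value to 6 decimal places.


E[X⁴] = σ⁸ (1 + 6c + 6c² + c³) (fourth MP moment). With σ² = 12 (so σ⁸ = 20736) and c = 13/39 = 0.333333: E[X⁴] = 20736 · (1 + 6·0.333333 + 6·(0.333333)² + (0.333333)³) = 20736 · 3.703704.

So E[X^4] = 76800.000000.


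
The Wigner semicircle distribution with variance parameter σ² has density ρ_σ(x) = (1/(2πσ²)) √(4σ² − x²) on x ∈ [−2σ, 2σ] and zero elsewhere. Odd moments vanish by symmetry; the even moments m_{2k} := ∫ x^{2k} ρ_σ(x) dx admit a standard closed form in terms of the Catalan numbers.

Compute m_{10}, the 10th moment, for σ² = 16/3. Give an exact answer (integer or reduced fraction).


By the scaled semicircle moment identity, m_{2k} = σ^{2k} · C_k with k = 5.
C_5 = (1/(k+1)) · C(2k, k) = (1/6) · C(10, 5) = (1/6) · 252 = 42.
σ^{2k} = (σ²)^k = (16/3)^5 = 1048576/243.

Therefore m_{10} = σ^{10} · C_5 = (1048576/243) · 42 = 14680064/81.


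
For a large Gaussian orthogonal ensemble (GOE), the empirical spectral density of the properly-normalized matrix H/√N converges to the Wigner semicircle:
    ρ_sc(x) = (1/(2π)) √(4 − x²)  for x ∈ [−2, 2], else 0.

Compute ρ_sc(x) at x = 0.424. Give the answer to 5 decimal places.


ρ_sc(x) = (1/(2π)) √(4 − x²). With x = 0.424:
  4 − x² = 4 − (0.424)² = 4 − 0.179776 = 3.820224.
  √(4 − x²) = 1.954539.
  1/(2π) = 0.159155.
  ρ_sc(0.424) = 0.159155 · 1.954539 = 0.311075.

Rounded to 5 decimal places: ρ_sc(0.424) ≈ 0.31107.


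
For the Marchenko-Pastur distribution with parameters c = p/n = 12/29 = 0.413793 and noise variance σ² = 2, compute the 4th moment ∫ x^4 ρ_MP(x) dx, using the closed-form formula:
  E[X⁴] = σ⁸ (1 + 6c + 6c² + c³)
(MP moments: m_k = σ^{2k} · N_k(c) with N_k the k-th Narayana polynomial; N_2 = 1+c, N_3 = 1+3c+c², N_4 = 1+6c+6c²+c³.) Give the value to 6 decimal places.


E[X⁴] = σ⁸ (1 + 6c + 6c² + c³) (fourth MP moment). With σ² = 2 (so σ⁸ = 16) and c = 12/29 = 0.413793: E[X⁴] = 16 · (1 + 6·0.413793 + 6·(0.413793)² + (0.413793)³) = 16 · 4.580959.

So E[X^4] = 73.295338.


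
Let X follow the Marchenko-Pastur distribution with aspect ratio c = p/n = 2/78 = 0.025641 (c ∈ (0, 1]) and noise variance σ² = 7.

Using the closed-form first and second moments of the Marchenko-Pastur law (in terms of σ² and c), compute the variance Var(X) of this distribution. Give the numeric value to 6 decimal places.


Recall the MP moments m_1 = E[X] = σ² and m_2 = E[X²] = σ⁴ (1 + c).
m_1 = E[X] = σ² = 7, so m_1² = 49.
m_2 = E[X²] = σ⁴ (1 + c) = 49 · (1 + 0.025641) = 49 · 1.025641 = 50.256410.
(Note m_2 − m_1² simplifies to c · σ⁴ = 0.025641 · 49.)

Var(X) = m_2 − m_1² = 50.256410 − 49 = 1.256410.


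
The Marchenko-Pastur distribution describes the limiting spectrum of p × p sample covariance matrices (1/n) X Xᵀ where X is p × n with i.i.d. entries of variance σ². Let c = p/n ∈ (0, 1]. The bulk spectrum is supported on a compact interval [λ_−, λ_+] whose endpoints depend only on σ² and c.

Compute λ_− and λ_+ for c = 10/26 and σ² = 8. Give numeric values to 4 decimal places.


c = 10/26 = 0.384615; √c = 0.620174.
λ_− = σ² (1 − √c)² = 8 · (1 − 0.620174)² = 8 · (0.379826)² = 1.154144.
λ_+ = σ² (1 + √c)² = 8 · (1 + 0.620174)² = 8 · (1.620174)² = 20.999702.

Rounded to 4 decimal places: λ_− ≈ 1.1541, λ_+ ≈ 20.9997.


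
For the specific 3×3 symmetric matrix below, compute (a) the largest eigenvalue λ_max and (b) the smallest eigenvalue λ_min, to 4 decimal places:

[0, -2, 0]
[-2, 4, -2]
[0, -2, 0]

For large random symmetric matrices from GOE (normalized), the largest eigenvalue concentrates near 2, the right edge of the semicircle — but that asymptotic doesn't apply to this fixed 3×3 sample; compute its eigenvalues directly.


Since M is real symmetric, all three eigenvalues are real; they are the roots of det(λI − M) = λ³ − (tr M) λ² + s λ − det M, where s is the sum of the principal 2×2 minors.
tr M = 0 + 4 + 0 = 4.
s = (0·4 − (-2)²) + (0·0 − 0²) + (4·0 − (-2)²) = -4 + 0 + (-4) = -8.
det M (expand along row 1) = 0·(-4) − (-2)·0 + 0·4 = 0.
Characteristic polynomial: λ³ − 4λ² − 8λ = 0.
Substitute λ = y + (tr M)/3 = y + 1.333333 to remove the quadratic term: y³ + p·y + q = 0 with p = s − (tr M)²/3 = -13.333333 and q = −2(tr M)³/27 + (tr M)·s/3 − det M = -15.407407.
Three real roots ⇒ use the trigonometric (Viète) form: r = 2√(−p/3) = 4.216370, φ = arccos(3q/(p·r)) = arccos(0.822192) = 0.605545 rad.
y_k = r·cos(φ/3 − 2πk/3) for k = 0, 1, 2 gives y = 4.130768, -1.333333, -2.797435.
λ_k = y_k + 1.333333 gives λ = 5.4641, 0.0000, -1.4641 (check: the sum is 4.0000 = tr M).

Hence λ_max = 5.4641 and λ_min = -1.4641.


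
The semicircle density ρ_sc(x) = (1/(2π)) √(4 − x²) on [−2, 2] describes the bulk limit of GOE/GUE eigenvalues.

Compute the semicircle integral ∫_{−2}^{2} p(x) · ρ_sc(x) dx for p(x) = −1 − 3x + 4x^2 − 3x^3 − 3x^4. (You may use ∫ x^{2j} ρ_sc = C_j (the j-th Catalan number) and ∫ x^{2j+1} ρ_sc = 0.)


Write p(x) = Σ a_i x^i, split into monomials and integrate each against ρ_sc separately.
Using ∫ x^{2j} ρ_sc = C_j = (1/(j+1)) C(2j, j) (Catalan numbers) and ∫ x^{2j+1} ρ_sc = 0 (odd monomials vanish by symmetry):
  i = 0 (even): a_0 · C_{0} = -1 · 1 = -1
  i = 1 (odd): ∫ x^1 ρ_sc = 0 (vanishes)
  i = 2 (even): a_2 · C_{1} = 4 · 1 = 4
  i = 3 (odd): ∫ x^3 ρ_sc = 0 (vanishes)
  i = 4 (even): a_4 · C_{2} = -3 · 2 = -6

Summing the contributions: ∫_{−2}^{2} p(x) ρ_sc(x) dx = (-1) + 4 + (-6) = -3.


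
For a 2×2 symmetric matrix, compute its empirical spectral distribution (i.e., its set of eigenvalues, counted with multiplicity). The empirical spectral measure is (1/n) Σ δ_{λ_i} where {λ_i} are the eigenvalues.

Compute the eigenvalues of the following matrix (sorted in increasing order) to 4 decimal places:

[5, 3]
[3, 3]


Since M is real symmetric, both eigenvalues are real; they are the roots of det(λI − M) = λ² − (tr M) λ + det M.
tr M = 5 + 3 = 8.
det M = 5·3 − 3² = 15 − 9 = 6.
Characteristic polynomial: λ² − 8λ + 6 = 0.
Discriminant Δ = (tr M)² − 4·det M = 64 − 24 = 40; √Δ = 6.324555.
λ = (tr M ± √Δ)/2 = (8 ± 6.324555)/2, giving (tr M − √Δ)/2 = 0.8377 and (tr M + √Δ)/2 = 7.1623.

Eigenvalues sorted in increasing order: [0.8377, 7.1623].


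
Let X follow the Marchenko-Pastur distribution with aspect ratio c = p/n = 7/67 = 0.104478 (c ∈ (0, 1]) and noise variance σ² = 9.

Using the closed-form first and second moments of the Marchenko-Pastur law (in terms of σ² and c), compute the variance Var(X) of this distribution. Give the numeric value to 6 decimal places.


Recall the MP moments m_1 = E[X] = σ² and m_2 = E[X²] = σ⁴ (1 + c).
m_1 = E[X] = σ² = 9, so m_1² = 81.
m_2 = E[X²] = σ⁴ (1 + c) = 81 · (1 + 0.104478) = 81 · 1.104478 = 89.462687.
(Note m_2 − m_1² simplifies to c · σ⁴ = 0.104478 · 81.)

Var(X) = m_2 − m_1² = 89.462687 − 81 = 8.462687.


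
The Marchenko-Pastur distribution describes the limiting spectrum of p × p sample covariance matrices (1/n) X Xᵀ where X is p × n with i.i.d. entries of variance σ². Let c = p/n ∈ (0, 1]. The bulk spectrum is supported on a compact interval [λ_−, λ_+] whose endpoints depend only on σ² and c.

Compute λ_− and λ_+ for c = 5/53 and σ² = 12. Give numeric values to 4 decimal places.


c = 5/53 = 0.094340; √c = 0.307148.
λ_− = σ² (1 − √c)² = 12 · (1 − 0.307148)² = 12 · (0.692852)² = 5.760534.
λ_+ = σ² (1 + √c)² = 12 · (1 + 0.307148)² = 12 · (1.307148)² = 20.503617.

Rounded to 4 decimal places: λ_− ≈ 5.7605, λ_+ ≈ 20.5036.


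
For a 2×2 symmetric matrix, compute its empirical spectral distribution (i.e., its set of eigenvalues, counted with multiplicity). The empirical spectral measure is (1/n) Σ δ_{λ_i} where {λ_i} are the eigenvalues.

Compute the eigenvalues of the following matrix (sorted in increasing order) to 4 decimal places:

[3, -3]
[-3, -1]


Since M is real symmetric, both eigenvalues are real; they are the roots of det(λI − M) = λ² − (tr M) λ + det M.
tr M = 3 + (-1) = 2.
det M = 3·(-1) − (-3)² = -3 − 9 = -12.
Characteristic polynomial: λ² − 2λ − 12 = 0.
Discriminant Δ = (tr M)² − 4·det M = 4 − (-48) = 52; √Δ = 7.211103.
λ = (tr M ± √Δ)/2 = (2 ± 7.211103)/2, giving (tr M − √Δ)/2 = -2.6056 and (tr M + √Δ)/2 = 4.6056.

Eigenvalues sorted in increasing order: [-2.6056, 4.6056].


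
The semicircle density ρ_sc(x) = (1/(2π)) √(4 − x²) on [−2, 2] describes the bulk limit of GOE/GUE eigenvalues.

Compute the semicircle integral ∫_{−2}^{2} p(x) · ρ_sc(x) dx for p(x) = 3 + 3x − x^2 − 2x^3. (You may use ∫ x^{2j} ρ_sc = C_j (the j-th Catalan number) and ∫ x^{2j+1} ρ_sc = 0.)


Write p(x) = Σ a_i x^i, split into monomials and integrate each against ρ_sc separately.
Using ∫ x^{2j} ρ_sc = C_j = (1/(j+1)) C(2j, j) (Catalan numbers) and ∫ x^{2j+1} ρ_sc = 0 (odd monomials vanish by symmetry):
  i = 0 (even): a_0 · C_{0} = 3 · 1 = 3
  i = 1 (odd): ∫ x^1 ρ_sc = 0 (vanishes)
  i = 2 (even): a_2 · C_{1} = -1 · 1 = -1
  i = 3 (odd): ∫ x^3 ρ_sc = 0 (vanishes)

Summing the contributions: ∫_{−2}^{2} p(x) ρ_sc(x) dx = 3 + (-1) = 2.


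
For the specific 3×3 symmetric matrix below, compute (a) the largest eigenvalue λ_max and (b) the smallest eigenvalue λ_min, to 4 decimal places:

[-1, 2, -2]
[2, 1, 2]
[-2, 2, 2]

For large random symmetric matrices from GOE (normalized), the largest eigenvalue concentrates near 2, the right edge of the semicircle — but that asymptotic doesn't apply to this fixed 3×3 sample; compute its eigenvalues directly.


Since M is real symmetric, all three eigenvalues are real; they are the roots of det(λI − M) = λ³ − (tr M) λ² + s λ − det M, where s is the sum of the principal 2×2 minors.
tr M = -1 + 1 + 2 = 2.
s = ((-1)·1 − 2²) + ((-1)·2 − (-2)²) + (1·2 − 2²) = -5 + (-6) + (-2) = -13.
det M (expand along row 1) = (-1)·(-2) − 2·8 + (-2)·6 = -26.
Characteristic polynomial: λ³ − 2λ² − 13λ + 26 = 0.
Substitute λ = y + (tr M)/3 = y + 0.666667 to remove the quadratic term: y³ + p·y + q = 0 with p = s − (tr M)²/3 = -14.333333 and q = −2(tr M)³/27 + (tr M)·s/3 − det M = 16.740741.
Three real roots ⇒ use the trigonometric (Viète) form: r = 2√(−p/3) = 4.371626, φ = arccos(3q/(p·r)) = arccos(-0.801504) = 2.500603 rad.
y_k = r·cos(φ/3 − 2πk/3) for k = 0, 1, 2 gives y = 2.938885, 1.333333, -4.272218.
λ_k = y_k + 0.666667 gives λ = 3.6056, 2.0000, -3.6056 (check: the sum is 2.0000 = tr M).

Hence λ_max = 3.6056 and λ_min = -3.6056.


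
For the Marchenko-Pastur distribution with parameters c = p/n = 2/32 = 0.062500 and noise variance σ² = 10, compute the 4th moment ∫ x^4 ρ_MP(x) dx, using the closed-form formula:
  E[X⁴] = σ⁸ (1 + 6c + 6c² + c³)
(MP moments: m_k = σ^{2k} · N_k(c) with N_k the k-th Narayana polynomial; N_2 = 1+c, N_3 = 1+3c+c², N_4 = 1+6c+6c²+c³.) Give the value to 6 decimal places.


E[X⁴] = σ⁸ (1 + 6c + 6c² + c³) (fourth MP moment). With σ² = 10 (so σ⁸ = 10000) and c = 2/32 = 0.062500: E[X⁴] = 10000 · (1 + 6·0.062500 + 6·(0.062500)² + (0.062500)³) = 10000 · 1.398682.

So E[X^4] = 13986.816406.


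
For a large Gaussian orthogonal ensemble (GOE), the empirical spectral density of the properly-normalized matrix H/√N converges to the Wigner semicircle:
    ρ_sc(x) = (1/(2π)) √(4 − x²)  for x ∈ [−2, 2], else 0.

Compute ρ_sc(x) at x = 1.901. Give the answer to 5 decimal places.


ρ_sc(x) = (1/(2π)) √(4 − x²). With x = 1.901:
  4 − x² = 4 − (1.901)² = 4 − 3.613801 = 0.386199.
  √(4 − x²) = 0.621449.
  1/(2π) = 0.159155.
  ρ_sc(1.901) = 0.159155 · 0.621449 = 0.098907.

Rounded to 5 decimal places: ρ_sc(1.901) ≈ 0.09891.


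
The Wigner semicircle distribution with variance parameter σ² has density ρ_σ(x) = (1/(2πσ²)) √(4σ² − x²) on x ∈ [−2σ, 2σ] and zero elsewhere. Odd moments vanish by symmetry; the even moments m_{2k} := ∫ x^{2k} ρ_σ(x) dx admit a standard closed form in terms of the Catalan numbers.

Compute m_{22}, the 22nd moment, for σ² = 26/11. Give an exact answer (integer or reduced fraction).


By the scaled semicircle moment identity, m_{2k} = σ^{2k} · C_k with k = 11.
C_11 = (1/(k+1)) · C(2k, k) = (1/12) · C(22, 11) = (1/12) · 705432 = 58786.
σ^{2k} = (σ²)^k = (26/11)^11 = 3670344486987776/285311670611.

Therefore m_{22} = σ^{22} · C_11 = (3670344486987776/285311670611) · 58786 = 215764871012063399936/285311670611.


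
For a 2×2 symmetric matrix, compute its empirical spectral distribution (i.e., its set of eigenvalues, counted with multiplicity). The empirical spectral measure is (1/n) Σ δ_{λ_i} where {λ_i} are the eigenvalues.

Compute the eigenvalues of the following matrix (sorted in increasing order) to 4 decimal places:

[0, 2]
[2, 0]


Since M is real symmetric, both eigenvalues are real; they are the roots of det(λI − M) = λ² − (tr M) λ + det M.
tr M = 0 + 0 = 0.
det M = 0·0 − 2² = 0 − 4 = -4.
Characteristic polynomial: λ² − 4 = 0.
Discriminant Δ = (tr M)² − 4·det M = 0 − (-16) = 16; √Δ = 4.000000.
λ = (tr M ± √Δ)/2 = (0 ± 4.000000)/2, giving (tr M − √Δ)/2 = -2.0000 and (tr M + √Δ)/2 = 2.0000.

Eigenvalues sorted in increasing order: [-2.0000, 2.0000].


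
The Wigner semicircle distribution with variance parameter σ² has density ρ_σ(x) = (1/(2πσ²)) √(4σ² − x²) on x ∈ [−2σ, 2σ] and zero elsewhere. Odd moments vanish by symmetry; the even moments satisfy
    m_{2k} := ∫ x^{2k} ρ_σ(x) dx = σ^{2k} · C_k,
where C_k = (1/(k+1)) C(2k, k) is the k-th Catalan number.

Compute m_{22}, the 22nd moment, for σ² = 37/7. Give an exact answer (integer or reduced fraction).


By the scaled semicircle moment identity, m_{2k} = σ^{2k} · C_k with k = 11.
C_11 = (1/(k+1)) · C(2k, k) = (1/12) · C(22, 11) = (1/12) · 705432 = 58786.
σ^{2k} = (σ²)^k = (37/7)^11 = 177917621779460413/1977326743.

Therefore m_{22} = σ^{22} · C_11 = (177917621779460413/1977326743) · 58786 = 1494152187703908548374/282475249.


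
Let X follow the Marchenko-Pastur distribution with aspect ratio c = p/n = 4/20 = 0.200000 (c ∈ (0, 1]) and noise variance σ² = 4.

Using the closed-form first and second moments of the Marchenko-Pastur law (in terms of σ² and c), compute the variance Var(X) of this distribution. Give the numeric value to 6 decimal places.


Recall the MP moments m_1 = E[X] = σ² and m_2 = E[X²] = σ⁴ (1 + c).
m_1 = E[X] = σ² = 4, so m_1² = 16.
m_2 = E[X²] = σ⁴ (1 + c) = 16 · (1 + 0.200000) = 16 · 1.200000 = 19.200000.
(Note m_2 − m_1² simplifies to c · σ⁴ = 0.200000 · 16.)

Var(X) = m_2 − m_1² = 19.200000 − 16 = 3.200000.


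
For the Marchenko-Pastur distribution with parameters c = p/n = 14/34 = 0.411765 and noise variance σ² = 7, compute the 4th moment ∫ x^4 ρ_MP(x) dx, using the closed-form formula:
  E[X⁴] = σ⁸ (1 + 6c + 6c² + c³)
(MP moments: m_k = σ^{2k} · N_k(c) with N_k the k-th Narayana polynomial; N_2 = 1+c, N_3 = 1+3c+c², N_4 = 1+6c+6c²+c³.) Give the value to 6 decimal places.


E[X⁴] = σ⁸ (1 + 6c + 6c² + c³) (fourth MP moment). With σ² = 7 (so σ⁸ = 2401) and c = 14/34 = 0.411765: E[X⁴] = 2401 · (1 + 6·0.411765 + 6·(0.411765)² + (0.411765)³) = 2401 · 4.557704.

So E[X^4] = 10943.047425.


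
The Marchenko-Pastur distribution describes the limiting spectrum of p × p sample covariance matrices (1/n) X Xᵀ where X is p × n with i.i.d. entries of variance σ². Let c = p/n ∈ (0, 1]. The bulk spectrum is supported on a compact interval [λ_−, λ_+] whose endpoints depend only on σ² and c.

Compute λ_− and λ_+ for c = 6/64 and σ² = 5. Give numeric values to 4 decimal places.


c = 6/64 = 0.093750; √c = 0.306186.
λ_− = σ² (1 − √c)² = 5 · (1 − 0.306186)² = 5 · (0.693814)² = 2.406888.
λ_+ = σ² (1 + √c)² = 5 · (1 + 0.306186)² = 5 · (1.306186)² = 8.530612.

Rounded to 4 decimal places: λ_− ≈ 2.4069, λ_+ ≈ 8.5306.


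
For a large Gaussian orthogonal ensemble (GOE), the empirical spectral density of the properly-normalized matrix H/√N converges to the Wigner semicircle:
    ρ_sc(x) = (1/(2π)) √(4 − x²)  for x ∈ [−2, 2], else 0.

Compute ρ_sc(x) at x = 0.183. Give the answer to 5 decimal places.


ρ_sc(x) = (1/(2π)) √(4 − x²). With x = 0.183:
  4 − x² = 4 − (0.183)² = 4 − 0.033489 = 3.966511.
  √(4 − x²) = 1.991610.
  1/(2π) = 0.159155.
  ρ_sc(0.183) = 0.159155 · 1.991610 = 0.316975.

Rounded to 5 decimal places: ρ_sc(0.183) ≈ 0.31697.


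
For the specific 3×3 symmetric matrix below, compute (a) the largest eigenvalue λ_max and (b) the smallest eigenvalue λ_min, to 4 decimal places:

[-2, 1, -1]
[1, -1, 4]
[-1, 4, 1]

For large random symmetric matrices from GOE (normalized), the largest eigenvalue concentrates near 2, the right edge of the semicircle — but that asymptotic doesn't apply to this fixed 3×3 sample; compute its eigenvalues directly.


Since M is real symmetric, all three eigenvalues are real; they are the roots of det(λI − M) = λ³ − (tr M) λ² + s λ − det M, where s is the sum of the principal 2×2 minors.
tr M = -2 + (-1) + 1 = -2.
s = ((-2)·(-1) − 1²) + ((-2)·1 − (-1)²) + ((-1)·1 − 4²) = 1 + (-3) + (-17) = -19.
det M (expand along row 1) = (-2)·(-17) − 1·5 + (-1)·3 = 26.
Characteristic polynomial: λ³ + 2λ² − 19λ − 26 = 0.
Substitute λ = y + (tr M)/3 = y − 0.666667 to remove the quadratic term: y³ + p·y + q = 0 with p = s − (tr M)²/3 = -20.333333 and q = −2(tr M)³/27 + (tr M)·s/3 − det M = -12.740741.
Three real roots ⇒ use the trigonometric (Viète) form: r = 2√(−p/3) = 5.206833, φ = arccos(3q/(p·r)) = arccos(0.361022) = 1.201433 rad.
y_k = r·cos(φ/3 − 2πk/3) for k = 0, 1, 2 gives y = 4.794842, -0.639453, -4.155389.
λ_k = y_k − 0.666667 gives λ = 4.1282, -1.3061, -4.8221 (check: the sum is -2.0000 = tr M).

Hence λ_max = 4.1282 and λ_min = -4.8221.


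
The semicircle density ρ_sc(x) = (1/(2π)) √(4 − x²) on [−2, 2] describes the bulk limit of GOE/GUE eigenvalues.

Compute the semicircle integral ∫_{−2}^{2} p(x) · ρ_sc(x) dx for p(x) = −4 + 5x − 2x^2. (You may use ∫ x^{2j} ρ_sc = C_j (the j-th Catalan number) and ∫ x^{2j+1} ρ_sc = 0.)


Write p(x) = Σ a_i x^i, split into monomials and integrate each against ρ_sc separately.
Using ∫ x^{2j} ρ_sc = C_j = (1/(j+1)) C(2j, j) (Catalan numbers) and ∫ x^{2j+1} ρ_sc = 0 (odd monomials vanish by symmetry):
  i = 0 (even): a_0 · C_{0} = -4 · 1 = -4
  i = 1 (odd): ∫ x^1 ρ_sc = 0 (vanishes)
  i = 2 (even): a_2 · C_{1} = -2 · 1 = -2

Summing the contributions: ∫_{−2}^{2} p(x) ρ_sc(x) dx = (-4) + (-2) = -6.
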